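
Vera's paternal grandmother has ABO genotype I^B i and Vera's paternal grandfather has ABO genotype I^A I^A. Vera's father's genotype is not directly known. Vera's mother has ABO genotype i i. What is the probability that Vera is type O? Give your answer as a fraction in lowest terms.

1/4

Vera's father's ABO genotype from I^B i × I^A I^A: 1/2 I^A I^B, 1/2 I^A i.
Crossing each possibility with the mother i i and summing P(type O): 1/2·0 + 1/2·1/2 = 1/4.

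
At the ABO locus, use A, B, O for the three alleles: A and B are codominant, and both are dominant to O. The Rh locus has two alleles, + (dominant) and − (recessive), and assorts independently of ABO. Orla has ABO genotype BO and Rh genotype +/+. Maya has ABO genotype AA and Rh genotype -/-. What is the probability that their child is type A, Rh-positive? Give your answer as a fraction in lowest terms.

ABO cross BO × AA → offspring phenotypes: 1/2 A, 1/2 AB.
Rh cross +/+ × -/- → 1 Rh+.
Independent loci: P(type A, Rh-positive) = 1/2 × 1 = 1/2.

1/2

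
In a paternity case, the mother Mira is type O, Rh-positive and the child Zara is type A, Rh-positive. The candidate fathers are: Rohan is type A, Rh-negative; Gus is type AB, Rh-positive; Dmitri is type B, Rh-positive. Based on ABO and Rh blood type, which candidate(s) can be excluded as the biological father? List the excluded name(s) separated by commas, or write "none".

Dmitri

A candidate is excluded only if no genotype consistent with his phenotype could produce a type A, Rh-positive child with a type O, Rh-positive mother.
Dmitri (type B, Rh+): no genotype consistent with that phenotype can produce a type-A Rh+ child with a type-O mother.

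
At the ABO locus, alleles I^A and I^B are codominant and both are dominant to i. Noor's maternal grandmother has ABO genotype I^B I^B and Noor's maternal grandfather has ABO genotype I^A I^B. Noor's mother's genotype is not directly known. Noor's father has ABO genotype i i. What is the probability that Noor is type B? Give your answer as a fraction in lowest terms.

3/4

Noor's mother's ABO genotype from I^B I^B × I^A I^B: 1/2 I^A I^B, 1/2 I^B I^B.
Crossing each possibility with the father i i and summing P(type B): 1/2·1/2 + 1/2·1 = 3/4.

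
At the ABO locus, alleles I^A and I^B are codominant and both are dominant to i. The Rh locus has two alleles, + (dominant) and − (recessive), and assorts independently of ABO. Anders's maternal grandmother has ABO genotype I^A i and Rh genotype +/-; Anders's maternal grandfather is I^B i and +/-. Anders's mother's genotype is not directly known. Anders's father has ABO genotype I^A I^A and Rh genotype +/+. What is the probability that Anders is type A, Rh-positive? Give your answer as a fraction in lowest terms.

Anders's mother's ABO genotype from I^A i × I^B i: 1/4 I^A I^B, 1/4 I^A i, 1/4 I^B i, 1/4 i i.
Crossing each possibility with the father I^A I^A and summing P(type A): 1/4·1/2 + 1/4·1 + 1/4·1/2 + 1/4·1 = 3/4.
Similarly for Rh via the mother's Rh distribution: P(Rh+) = 1.
Independent loci: 3/4 × 1 = 3/4.

3/4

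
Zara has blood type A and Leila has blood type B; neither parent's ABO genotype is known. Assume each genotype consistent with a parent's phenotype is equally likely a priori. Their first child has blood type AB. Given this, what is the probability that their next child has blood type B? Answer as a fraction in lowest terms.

Possible genotypes: Zara ∈ {I^A I^A, I^A i}; Leila ∈ {I^B I^B, I^B i}.
Weight each parental genotype pair by prior × P(type-AB child):
  I^A I^A × I^B I^B: posterior weight 4/9; P(next child type B) = 0.
  I^A I^A × I^B i: posterior weight 2/9; P(next child type B) = 0.
  I^A i × I^B I^B: posterior weight 2/9; P(next child type B) = 1/2.
  I^A i × I^B i: posterior weight 1/9; P(next child type B) = 1/4.
Weighted sum = 5/36.

5/36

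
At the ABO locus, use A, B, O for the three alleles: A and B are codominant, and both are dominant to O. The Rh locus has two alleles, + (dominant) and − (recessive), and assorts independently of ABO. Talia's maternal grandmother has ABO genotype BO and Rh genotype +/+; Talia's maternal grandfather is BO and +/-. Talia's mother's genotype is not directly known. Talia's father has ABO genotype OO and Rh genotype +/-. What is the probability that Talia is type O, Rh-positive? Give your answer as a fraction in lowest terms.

7/16

Talia's mother's ABO genotype from BO × BO: 1/4 BB, 1/2 BO, 1/4 OO.
Crossing each possibility with the father OO and summing P(type O): 1/4·0 + 1/2·1/2 + 1/4·1 = 1/2.
Similarly for Rh via the mother's Rh distribution: P(Rh+) = 7/8.
Independent loci: 1/2 × 7/8 = 7/16.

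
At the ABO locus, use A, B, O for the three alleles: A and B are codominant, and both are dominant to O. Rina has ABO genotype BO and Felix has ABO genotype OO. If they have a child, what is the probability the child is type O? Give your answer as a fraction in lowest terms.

ABO cross BO × OO → offspring phenotypes: 1/2 O, 1/2 B.
So P(type O) = 1/2.

1/2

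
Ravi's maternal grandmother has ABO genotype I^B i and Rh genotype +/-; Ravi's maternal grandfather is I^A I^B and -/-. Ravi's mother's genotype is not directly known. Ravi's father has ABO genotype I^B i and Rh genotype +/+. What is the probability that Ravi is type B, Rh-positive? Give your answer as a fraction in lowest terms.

Ravi's mother's ABO genotype from I^B i × I^A I^B: 1/4 I^A I^B, 1/4 I^A i, 1/4 I^B I^B, 1/4 I^B i.
Crossing each possibility with the father I^B i and summing P(type B): 1/4·1/2 + 1/4·1/4 + 1/4·1 + 1/4·3/4 = 5/8.
Similarly for Rh via the mother's Rh distribution: P(Rh+) = 1.
Independent loci: 5/8 × 1 = 5/8.

5/8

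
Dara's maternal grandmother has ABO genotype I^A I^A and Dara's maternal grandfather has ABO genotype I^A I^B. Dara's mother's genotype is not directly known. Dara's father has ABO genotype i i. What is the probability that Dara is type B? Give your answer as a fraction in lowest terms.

Dara's mother's ABO genotype from I^A I^A × I^A I^B: 1/2 I^A I^A, 1/2 I^A I^B.
Crossing each possibility with the father i i and summing P(type B): 1/2·0 + 1/2·1/2 = 1/4.

1/4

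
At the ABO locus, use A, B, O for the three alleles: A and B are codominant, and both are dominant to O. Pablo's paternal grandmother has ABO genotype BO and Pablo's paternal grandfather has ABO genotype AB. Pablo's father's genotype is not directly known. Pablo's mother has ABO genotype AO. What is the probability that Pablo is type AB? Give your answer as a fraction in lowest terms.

Pablo's father's ABO genotype from BO × AB: 1/4 AB, 1/4 AO, 1/4 BB, 1/4 BO.
Crossing each possibility with the mother AO and summing P(type AB): 1/4·1/4 + 1/4·0 + 1/4·1/2 + 1/4·1/4 = 1/4.

1/4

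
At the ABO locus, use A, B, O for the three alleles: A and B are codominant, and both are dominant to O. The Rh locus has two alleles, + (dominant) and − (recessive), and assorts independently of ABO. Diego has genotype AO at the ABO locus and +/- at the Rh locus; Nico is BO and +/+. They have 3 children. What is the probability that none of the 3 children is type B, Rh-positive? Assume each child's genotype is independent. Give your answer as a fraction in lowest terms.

27/64

ABO cross AO × BO → 1/4 O, 1/4 A, 1/4 B, 1/4 AB.
Rh cross +/- × +/+ → 1 Rh+; so P(type B, Rh-positive) = 1/4 × 1 = 1/4 per child.
P(not type B, Rh-positive) = 3/4 for one child; (3/4)^3 = 27/64.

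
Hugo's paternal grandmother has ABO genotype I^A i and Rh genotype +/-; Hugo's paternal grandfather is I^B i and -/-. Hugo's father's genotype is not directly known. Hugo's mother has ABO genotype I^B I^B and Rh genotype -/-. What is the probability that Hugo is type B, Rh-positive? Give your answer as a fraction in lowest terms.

3/16

Hugo's father's ABO genotype from I^A i × I^B i: 1/4 I^A I^B, 1/4 I^A i, 1/4 I^B i, 1/4 i i.
Crossing each possibility with the mother I^B I^B and summing P(type B): 1/4·1/2 + 1/4·1/2 + 1/4·1 + 1/4·1 = 3/4.
Similarly for Rh via the father's Rh distribution: P(Rh+) = 1/4.
Independent loci: 3/4 × 1/4 = 3/16.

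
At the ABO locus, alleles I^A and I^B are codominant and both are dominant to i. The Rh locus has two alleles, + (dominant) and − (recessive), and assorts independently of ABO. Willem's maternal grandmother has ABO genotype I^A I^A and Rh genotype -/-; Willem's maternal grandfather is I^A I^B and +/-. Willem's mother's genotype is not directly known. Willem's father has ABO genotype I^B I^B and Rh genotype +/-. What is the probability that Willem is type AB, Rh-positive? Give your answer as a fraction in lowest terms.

15/32

Willem's mother's ABO genotype from I^A I^A × I^A I^B: 1/2 I^A I^A, 1/2 I^A I^B.
Crossing each possibility with the father I^B I^B and summing P(type AB): 1/2·1 + 1/2·1/2 = 3/4.
Similarly for Rh via the mother's Rh distribution: P(Rh+) = 5/8.
Independent loci: 3/4 × 5/8 = 15/32.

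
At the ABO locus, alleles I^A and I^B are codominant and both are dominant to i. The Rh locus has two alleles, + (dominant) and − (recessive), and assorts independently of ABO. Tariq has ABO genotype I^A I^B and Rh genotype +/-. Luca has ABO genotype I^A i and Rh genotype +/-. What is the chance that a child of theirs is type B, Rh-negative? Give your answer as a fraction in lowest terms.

1/16

ABO cross I^A I^B × I^A i → offspring phenotypes: 1/2 A, 1/4 B, 1/4 AB.
Rh cross +/- × +/- → 3/4 Rh+, 1/4 Rh-.
Independent loci: P(type B, Rh-negative) = 1/4 × 1/4 = 1/16.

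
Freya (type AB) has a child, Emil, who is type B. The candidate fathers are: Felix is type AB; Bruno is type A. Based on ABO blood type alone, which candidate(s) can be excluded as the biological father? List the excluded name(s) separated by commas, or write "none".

none

A candidate is excluded only if no genotype consistent with his phenotype could produce a type B child with a type AB mother.
Every candidate has at least one consistent genotype combination, so none can be excluded.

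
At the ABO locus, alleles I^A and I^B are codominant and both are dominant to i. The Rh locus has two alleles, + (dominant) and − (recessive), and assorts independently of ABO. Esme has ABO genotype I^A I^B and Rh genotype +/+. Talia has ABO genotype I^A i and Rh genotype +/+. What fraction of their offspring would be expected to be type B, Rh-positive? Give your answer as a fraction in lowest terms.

1/4

ABO cross I^A I^B × I^A i → offspring phenotypes: 1/2 A, 1/4 B, 1/4 AB.
Rh cross +/+ × +/+ → 1 Rh+.
Independent loci: P(type B, Rh-positive) = 1/4 × 1 = 1/4.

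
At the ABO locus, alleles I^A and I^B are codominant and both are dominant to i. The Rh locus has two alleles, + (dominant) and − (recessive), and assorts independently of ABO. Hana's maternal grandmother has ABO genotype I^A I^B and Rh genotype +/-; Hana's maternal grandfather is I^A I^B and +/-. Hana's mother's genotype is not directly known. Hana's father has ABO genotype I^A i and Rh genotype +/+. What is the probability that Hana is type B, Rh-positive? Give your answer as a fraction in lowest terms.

Hana's mother's ABO genotype from I^A I^B × I^A I^B: 1/4 I^A I^A, 1/2 I^A I^B, 1/4 I^B I^B.
Crossing each possibility with the father I^A i and summing P(type B): 1/4·0 + 1/2·1/4 + 1/4·1/2 = 1/4.
Similarly for Rh via the mother's Rh distribution: P(Rh+) = 1.
Independent loci: 1/4 × 1 = 1/4.

1/4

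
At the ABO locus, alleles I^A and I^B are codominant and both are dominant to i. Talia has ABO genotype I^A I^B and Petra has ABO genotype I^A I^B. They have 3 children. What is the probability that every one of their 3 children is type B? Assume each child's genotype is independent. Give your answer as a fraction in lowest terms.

1/64

ABO cross I^A I^B × I^A I^B → 1/4 A, 1/4 B, 1/2 AB.
So P(type B) = 1/4 per child.
All 3 independent: (1/4)^3 = 1/64.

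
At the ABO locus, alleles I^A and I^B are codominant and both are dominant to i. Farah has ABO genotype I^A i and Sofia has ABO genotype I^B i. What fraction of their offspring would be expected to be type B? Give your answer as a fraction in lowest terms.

1/4

ABO cross I^A i × I^B i → offspring phenotypes: 1/4 O, 1/4 A, 1/4 B, 1/4 AB.
So P(type B) = 1/4.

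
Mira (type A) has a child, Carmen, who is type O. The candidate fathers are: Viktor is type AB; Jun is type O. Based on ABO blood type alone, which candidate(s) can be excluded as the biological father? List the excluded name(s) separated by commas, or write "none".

A candidate is excluded only if no genotype consistent with his phenotype could produce a type O child with a type A mother.
Viktor (type AB): no genotype consistent with that phenotype can produce a type-O child with a type-A mother.

Viktor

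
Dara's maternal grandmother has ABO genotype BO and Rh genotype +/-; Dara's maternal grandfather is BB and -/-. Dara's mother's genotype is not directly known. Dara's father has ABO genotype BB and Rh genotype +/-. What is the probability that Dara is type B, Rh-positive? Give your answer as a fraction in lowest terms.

5/8

Dara's mother's ABO genotype from BO × BB: 1/2 BB, 1/2 BO.
Crossing each possibility with the father BB and summing P(type B): 1/2·1 + 1/2·1 = 1.
Similarly for Rh via the mother's Rh distribution: P(Rh+) = 5/8.
Independent loci: 1 × 5/8 = 5/8.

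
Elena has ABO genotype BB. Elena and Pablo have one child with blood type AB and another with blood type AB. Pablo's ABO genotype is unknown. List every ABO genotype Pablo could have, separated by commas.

AA, AB, AO

For each candidate genotype of Pablo, check whether crossing it with BB can produce every observed child phenotype.
  AA → possible child types {AB} ✓
  AB → possible child types {B, AB} ✓
  AO → possible child types {B, AB} ✓
  BB → possible child types {B} ✗
  BO → possible child types {B} ✗
  OO → possible child types {B} ✗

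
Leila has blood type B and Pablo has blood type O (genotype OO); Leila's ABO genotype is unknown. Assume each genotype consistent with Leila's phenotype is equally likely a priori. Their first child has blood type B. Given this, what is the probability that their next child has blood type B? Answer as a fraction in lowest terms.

Possible genotypes: Leila ∈ {BB, BO}; Pablo ∈ {OO}.
Weight each parental genotype pair by prior × P(type-B child):
  BB × OO: posterior weight 2/3; P(next child type B) = 1.
  BO × OO: posterior weight 1/3; P(next child type B) = 1/2.
Weighted sum = 5/6.

5/6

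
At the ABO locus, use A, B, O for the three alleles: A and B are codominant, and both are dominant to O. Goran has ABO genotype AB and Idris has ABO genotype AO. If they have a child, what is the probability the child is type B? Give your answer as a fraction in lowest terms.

1/4

ABO cross AB × AO → offspring phenotypes: 1/2 A, 1/4 B, 1/4 AB.
So P(type B) = 1/4.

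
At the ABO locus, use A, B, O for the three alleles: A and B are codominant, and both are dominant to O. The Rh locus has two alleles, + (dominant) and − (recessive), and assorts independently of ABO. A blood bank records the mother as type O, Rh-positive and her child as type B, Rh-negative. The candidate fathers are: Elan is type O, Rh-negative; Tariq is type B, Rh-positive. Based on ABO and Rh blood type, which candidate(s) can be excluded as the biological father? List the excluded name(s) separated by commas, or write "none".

A candidate is excluded only if no genotype consistent with his phenotype could produce a type B, Rh-negative child with a type O, Rh-positive mother.
Elan (type O, Rh-): no genotype consistent with that phenotype can produce a type-B Rh- child with a type-O mother.

Elan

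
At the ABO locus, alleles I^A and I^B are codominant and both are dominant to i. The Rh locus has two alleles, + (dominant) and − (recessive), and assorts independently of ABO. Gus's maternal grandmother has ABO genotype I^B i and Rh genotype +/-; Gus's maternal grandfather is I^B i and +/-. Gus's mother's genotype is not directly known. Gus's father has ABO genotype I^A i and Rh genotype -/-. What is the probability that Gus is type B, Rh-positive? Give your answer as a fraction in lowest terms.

1/8

Gus's mother's ABO genotype from I^B i × I^B i: 1/4 I^B I^B, 1/2 I^B i, 1/4 i i.
Crossing each possibility with the father I^A i and summing P(type B): 1/4·1/2 + 1/2·1/4 + 1/4·0 = 1/4.
Similarly for Rh via the mother's Rh distribution: P(Rh+) = 1/2.
Independent loci: 1/4 × 1/2 = 1/8.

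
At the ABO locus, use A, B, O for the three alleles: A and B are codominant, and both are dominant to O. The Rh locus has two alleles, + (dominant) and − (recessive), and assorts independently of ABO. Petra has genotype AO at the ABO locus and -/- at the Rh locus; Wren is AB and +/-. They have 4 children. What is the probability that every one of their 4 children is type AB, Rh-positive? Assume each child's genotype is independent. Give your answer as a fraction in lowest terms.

1/4096

ABO cross AO × AB → 1/2 A, 1/4 B, 1/4 AB.
Rh cross -/- × +/- → 1/2 Rh+, 1/2 Rh-; so P(type AB, Rh-positive) = 1/4 × 1/2 = 1/8 per child.
All 4 independent: (1/8)^4 = 1/4096.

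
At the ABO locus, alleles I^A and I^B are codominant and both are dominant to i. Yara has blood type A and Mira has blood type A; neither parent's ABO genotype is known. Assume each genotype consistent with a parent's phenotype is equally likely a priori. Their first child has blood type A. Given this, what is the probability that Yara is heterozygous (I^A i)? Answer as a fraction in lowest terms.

7/15

Possible genotypes: Yara ∈ {I^A I^A, I^A i}; Mira ∈ {I^A I^A, I^A i}.
Weight each parental genotype pair by prior × P(type-A child):
  I^A I^A × I^A I^A: posterior weight 4/15.
  I^A I^A × I^A i: posterior weight 4/15.
  I^A i × I^A I^A: posterior weight 4/15.
  I^A i × I^A i: posterior weight 1/5.
Sum the posterior weight over pairs where Yara is I^A i: 7/15.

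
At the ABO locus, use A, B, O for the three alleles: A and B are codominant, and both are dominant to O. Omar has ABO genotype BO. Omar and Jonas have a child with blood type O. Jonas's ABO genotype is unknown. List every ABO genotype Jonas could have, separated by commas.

AO, BO, OO

For each candidate genotype of Jonas, check whether crossing it with BO can produce every observed child phenotype.
  AA → possible child types {A, AB} ✗
  AB → possible child types {A, B, AB} ✗
  AO → possible child types {O, A, B, AB} ✓
  BB → possible child types {B} ✗
  BO → possible child types {O, B} ✓
  OO → possible child types {O, B} ✓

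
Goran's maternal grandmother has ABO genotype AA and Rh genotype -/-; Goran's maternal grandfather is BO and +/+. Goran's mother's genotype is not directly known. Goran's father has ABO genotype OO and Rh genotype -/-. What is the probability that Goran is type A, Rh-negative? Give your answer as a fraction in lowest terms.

1/4

Goran's mother's ABO genotype from AA × BO: 1/2 AB, 1/2 AO.
Crossing each possibility with the father OO and summing P(type A): 1/2·1/2 + 1/2·1/2 = 1/2.
Similarly for Rh via the mother's Rh distribution: P(Rh-) = 1/2.
Independent loci: 1/2 × 1/2 = 1/4.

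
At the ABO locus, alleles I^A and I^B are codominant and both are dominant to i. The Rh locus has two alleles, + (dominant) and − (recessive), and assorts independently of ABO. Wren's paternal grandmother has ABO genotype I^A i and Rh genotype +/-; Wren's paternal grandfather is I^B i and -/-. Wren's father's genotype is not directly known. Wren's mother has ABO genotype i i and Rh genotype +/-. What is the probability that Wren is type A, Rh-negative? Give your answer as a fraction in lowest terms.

Wren's father's ABO genotype from I^A i × I^B i: 1/4 I^A I^B, 1/4 I^A i, 1/4 I^B i, 1/4 i i.
Crossing each possibility with the mother i i and summing P(type A): 1/4·1/2 + 1/4·1/2 + 1/4·0 + 1/4·0 = 1/4.
Similarly for Rh via the father's Rh distribution: P(Rh-) = 3/8.
Independent loci: 1/4 × 3/8 = 3/32.

3/32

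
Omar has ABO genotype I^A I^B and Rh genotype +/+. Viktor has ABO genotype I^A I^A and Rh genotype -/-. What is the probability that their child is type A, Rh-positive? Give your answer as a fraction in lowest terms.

1/2

ABO cross I^A I^B × I^A I^A → offspring phenotypes: 1/2 A, 1/2 AB.
Rh cross +/+ × -/- → 1 Rh+.
Independent loci: P(type A, Rh-positive) = 1/2 × 1 = 1/2.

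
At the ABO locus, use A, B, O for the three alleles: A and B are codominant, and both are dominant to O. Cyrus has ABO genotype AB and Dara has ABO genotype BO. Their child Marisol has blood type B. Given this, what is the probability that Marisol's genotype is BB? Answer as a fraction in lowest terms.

1/2

Cross AB × BO → 1/4 AB, 1/4 AO, 1/4 BB, 1/4 BO.
Type-B genotypes among offspring: BB (1/4), BO (1/4); total 1/2.
P(BB | type B) = (1/4) / (1/2) = 1/2.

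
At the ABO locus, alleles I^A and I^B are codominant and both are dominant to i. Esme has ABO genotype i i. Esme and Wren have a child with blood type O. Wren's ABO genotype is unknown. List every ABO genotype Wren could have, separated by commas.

I^A i, I^B i, i i

For each candidate genotype of Wren, check whether crossing it with i i can produce every observed child phenotype.
  I^A I^A → possible child types {A} ✗
  I^A I^B → possible child types {A, B} ✗
  I^A i → possible child types {O, A} ✓
  I^B I^B → possible child types {B} ✗
  I^B i → possible child types {O, B} ✓
  i i → possible child types {O} ✓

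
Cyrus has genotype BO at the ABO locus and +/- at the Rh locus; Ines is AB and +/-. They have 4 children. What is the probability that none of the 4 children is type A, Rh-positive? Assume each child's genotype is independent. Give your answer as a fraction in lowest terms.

28561/65536

ABO cross BO × AB → 1/4 A, 1/2 B, 1/4 AB.
Rh cross +/- × +/- → 3/4 Rh+, 1/4 Rh-; so P(type A, Rh-positive) = 1/4 × 3/4 = 3/16 per child.
P(not type A, Rh-positive) = 13/16 for one child; (13/16)^4 = 28561/65536.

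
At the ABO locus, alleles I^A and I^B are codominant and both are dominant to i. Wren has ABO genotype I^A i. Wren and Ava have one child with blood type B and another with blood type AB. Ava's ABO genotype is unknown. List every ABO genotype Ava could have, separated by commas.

For each candidate genotype of Ava, check whether crossing it with I^A i can produce every observed child phenotype.
  I^A I^A → possible child types {A} ✗
  I^A I^B → possible child types {A, B, AB} ✓
  I^A i → possible child types {O, A} ✗
  I^B I^B → possible child types {B, AB} ✓
  I^B i → possible child types {O, A, B, AB} ✓
  i i → possible child types {O, A} ✗

I^A I^B, I^B I^B, I^B i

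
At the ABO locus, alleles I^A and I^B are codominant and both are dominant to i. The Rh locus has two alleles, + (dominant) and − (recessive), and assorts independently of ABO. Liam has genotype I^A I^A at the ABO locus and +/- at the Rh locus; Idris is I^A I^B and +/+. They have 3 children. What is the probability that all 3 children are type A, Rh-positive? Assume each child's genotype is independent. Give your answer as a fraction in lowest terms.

1/8

ABO cross I^A I^A × I^A I^B → 1/2 A, 1/2 AB.
Rh cross +/- × +/+ → 1 Rh+; so P(type A, Rh-positive) = 1/2 × 1 = 1/2 per child.
All 3 independent: (1/2)^3 = 1/8.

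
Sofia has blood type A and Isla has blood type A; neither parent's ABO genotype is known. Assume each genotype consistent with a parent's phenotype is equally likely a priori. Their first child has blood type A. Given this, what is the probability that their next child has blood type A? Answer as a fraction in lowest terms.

19/20

Possible genotypes: Sofia ∈ {I^A I^A, I^A i}; Isla ∈ {I^A I^A, I^A i}.
Weight each parental genotype pair by prior × P(type-A child):
  I^A I^A × I^A I^A: posterior weight 4/15; P(next child type A) = 1.
  I^A I^A × I^A i: posterior weight 4/15; P(next child type A) = 1.
  I^A i × I^A I^A: posterior weight 4/15; P(next child type A) = 1.
  I^A i × I^A i: posterior weight 1/5; P(next child type A) = 3/4.
Weighted sum = 19/20.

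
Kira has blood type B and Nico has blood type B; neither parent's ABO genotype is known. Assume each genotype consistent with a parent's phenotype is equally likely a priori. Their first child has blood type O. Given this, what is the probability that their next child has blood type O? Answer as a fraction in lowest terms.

1/4

Possible genotypes: Kira ∈ {BB, BO}; Nico ∈ {BB, BO}.
Weight each parental genotype pair by prior × P(type-O child):
  BO × BO: posterior weight 1; P(next child type O) = 1/4.
Weighted sum = 1/4.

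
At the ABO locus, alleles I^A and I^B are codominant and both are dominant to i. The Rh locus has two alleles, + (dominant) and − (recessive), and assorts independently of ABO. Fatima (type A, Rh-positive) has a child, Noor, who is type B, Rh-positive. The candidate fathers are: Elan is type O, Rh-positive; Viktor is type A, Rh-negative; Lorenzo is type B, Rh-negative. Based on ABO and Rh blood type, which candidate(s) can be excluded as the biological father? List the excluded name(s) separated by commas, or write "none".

A candidate is excluded only if no genotype consistent with his phenotype could produce a type B, Rh-positive child with a type A, Rh-positive mother.
Elan (type O, Rh+): no genotype consistent with that phenotype can produce a type-B Rh+ child with a type-A mother.
Viktor (type A, Rh-): no genotype consistent with that phenotype can produce a type-B Rh+ child with a type-A mother.

Elan, Viktor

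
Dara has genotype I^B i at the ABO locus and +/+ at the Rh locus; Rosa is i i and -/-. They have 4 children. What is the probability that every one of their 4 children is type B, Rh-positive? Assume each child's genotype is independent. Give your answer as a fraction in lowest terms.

1/16

ABO cross I^B i × i i → 1/2 O, 1/2 B.
Rh cross +/+ × -/- → 1 Rh+; so P(type B, Rh-positive) = 1/2 × 1 = 1/2 per child.
All 4 independent: (1/2)^4 = 1/16.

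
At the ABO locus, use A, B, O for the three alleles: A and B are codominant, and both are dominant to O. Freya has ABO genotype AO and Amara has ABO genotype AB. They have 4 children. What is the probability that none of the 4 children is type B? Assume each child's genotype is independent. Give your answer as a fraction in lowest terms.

ABO cross AO × AB → 1/2 A, 1/4 B, 1/4 AB.
So P(type B) = 1/4 per child.
P(not type B) = 3/4 for one child; (3/4)^4 = 81/256.

81/256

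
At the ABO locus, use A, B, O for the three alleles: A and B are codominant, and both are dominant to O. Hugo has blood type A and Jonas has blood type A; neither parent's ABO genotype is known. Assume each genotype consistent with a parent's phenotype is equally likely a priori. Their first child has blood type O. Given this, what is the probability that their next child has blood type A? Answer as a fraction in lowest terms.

Possible genotypes: Hugo ∈ {AA, AO}; Jonas ∈ {AA, AO}.
Weight each parental genotype pair by prior × P(type-O child):
  AO × AO: posterior weight 1; P(next child type A) = 3/4.
Weighted sum = 3/4.

3/4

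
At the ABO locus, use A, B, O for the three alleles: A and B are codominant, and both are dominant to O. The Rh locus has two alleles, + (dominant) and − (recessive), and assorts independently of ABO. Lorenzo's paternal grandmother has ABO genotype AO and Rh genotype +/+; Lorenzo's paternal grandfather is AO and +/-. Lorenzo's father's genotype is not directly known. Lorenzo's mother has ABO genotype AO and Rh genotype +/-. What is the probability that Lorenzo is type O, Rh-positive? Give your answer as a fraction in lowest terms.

7/32

Lorenzo's father's ABO genotype from AO × AO: 1/4 AA, 1/2 AO, 1/4 OO.
Crossing each possibility with the mother AO and summing P(type O): 1/4·0 + 1/2·1/4 + 1/4·1/2 = 1/4.
Similarly for Rh via the father's Rh distribution: P(Rh+) = 7/8.
Independent loci: 1/4 × 7/8 = 7/32.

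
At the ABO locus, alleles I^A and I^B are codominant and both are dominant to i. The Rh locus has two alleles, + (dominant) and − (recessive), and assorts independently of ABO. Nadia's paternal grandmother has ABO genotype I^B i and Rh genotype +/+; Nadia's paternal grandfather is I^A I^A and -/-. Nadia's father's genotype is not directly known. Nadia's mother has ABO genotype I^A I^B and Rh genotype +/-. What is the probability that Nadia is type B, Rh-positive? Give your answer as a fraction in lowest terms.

3/16

Nadia's father's ABO genotype from I^B i × I^A I^A: 1/2 I^A I^B, 1/2 I^A i.
Crossing each possibility with the mother I^A I^B and summing P(type B): 1/2·1/4 + 1/2·1/4 = 1/4.
Similarly for Rh via the father's Rh distribution: P(Rh+) = 3/4.
Independent loci: 1/4 × 3/4 = 3/16.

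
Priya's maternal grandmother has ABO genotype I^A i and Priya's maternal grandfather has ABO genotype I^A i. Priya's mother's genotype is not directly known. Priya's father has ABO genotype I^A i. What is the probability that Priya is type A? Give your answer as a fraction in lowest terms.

3/4

Priya's mother's ABO genotype from I^A i × I^A i: 1/4 I^A I^A, 1/2 I^A i, 1/4 i i.
Crossing each possibility with the father I^A i and summing P(type A): 1/4·1 + 1/2·3/4 + 1/4·1/2 = 3/4.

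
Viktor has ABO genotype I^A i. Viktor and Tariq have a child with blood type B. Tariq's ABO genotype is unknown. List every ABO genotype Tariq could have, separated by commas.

For each candidate genotype of Tariq, check whether crossing it with I^A i can produce every observed child phenotype.
  I^A I^A → possible child types {A} ✗
  I^A I^B → possible child types {A, B, AB} ✓
  I^A i → possible child types {O, A} ✗
  I^B I^B → possible child types {B, AB} ✓
  I^B i → possible child types {O, A, B, AB} ✓
  i i → possible child types {O, A} ✗

I^A I^B, I^B I^B, I^B i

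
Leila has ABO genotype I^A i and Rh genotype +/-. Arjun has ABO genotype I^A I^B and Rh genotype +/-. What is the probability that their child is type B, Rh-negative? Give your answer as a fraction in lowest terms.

1/16

ABO cross I^A i × I^A I^B → offspring phenotypes: 1/2 A, 1/4 B, 1/4 AB.
Rh cross +/- × +/- → 3/4 Rh+, 1/4 Rh-.
Independent loci: P(type B, Rh-negative) = 1/4 × 1/4 = 1/16.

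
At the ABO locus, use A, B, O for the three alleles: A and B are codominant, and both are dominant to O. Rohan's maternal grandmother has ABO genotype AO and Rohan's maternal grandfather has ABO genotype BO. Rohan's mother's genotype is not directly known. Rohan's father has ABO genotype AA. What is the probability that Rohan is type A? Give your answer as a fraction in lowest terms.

3/4

Rohan's mother's ABO genotype from AO × BO: 1/4 AB, 1/4 AO, 1/4 BO, 1/4 OO.
Crossing each possibility with the father AA and summing P(type A): 1/4·1/2 + 1/4·1 + 1/4·1/2 + 1/4·1 = 3/4.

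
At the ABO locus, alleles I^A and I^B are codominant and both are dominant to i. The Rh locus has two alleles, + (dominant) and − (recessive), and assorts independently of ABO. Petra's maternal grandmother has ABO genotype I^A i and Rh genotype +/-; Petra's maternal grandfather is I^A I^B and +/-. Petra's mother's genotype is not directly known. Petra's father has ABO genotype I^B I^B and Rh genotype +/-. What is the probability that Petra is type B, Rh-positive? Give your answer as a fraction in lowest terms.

3/8

Petra's mother's ABO genotype from I^A i × I^A I^B: 1/4 I^A I^A, 1/4 I^A I^B, 1/4 I^A i, 1/4 I^B i.
Crossing each possibility with the father I^B I^B and summing P(type B): 1/4·0 + 1/4·1/2 + 1/4·1/2 + 1/4·1 = 1/2.
Similarly for Rh via the mother's Rh distribution: P(Rh+) = 3/4.
Independent loci: 1/2 × 3/4 = 3/8.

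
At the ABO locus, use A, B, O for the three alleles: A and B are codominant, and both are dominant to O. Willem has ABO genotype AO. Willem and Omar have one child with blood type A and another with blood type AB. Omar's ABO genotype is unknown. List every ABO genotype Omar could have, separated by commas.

AB, BO

For each candidate genotype of Omar, check whether crossing it with AO can produce every observed child phenotype.
  AA → possible child types {A} ✗
  AB → possible child types {A, B, AB} ✓
  AO → possible child types {O, A} ✗
  BB → possible child types {B, AB} ✗
  BO → possible child types {O, A, B, AB} ✓
  OO → possible child types {O, A} ✗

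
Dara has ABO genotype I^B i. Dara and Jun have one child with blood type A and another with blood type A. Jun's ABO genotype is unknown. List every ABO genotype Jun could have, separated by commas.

I^A I^A, I^A I^B, I^A i

For each candidate genotype of Jun, check whether crossing it with I^B i can produce every observed child phenotype.
  I^A I^A → possible child types {A, AB} ✓
  I^A I^B → possible child types {A, B, AB} ✓
  I^A i → possible child types {O, A, B, AB} ✓
  I^B I^B → possible child types {B} ✗
  I^B i → possible child types {O, B} ✗
  i i → possible child types {O, B} ✗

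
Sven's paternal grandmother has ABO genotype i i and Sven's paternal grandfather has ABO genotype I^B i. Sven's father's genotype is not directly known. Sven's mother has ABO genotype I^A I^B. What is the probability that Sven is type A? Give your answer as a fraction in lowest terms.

Sven's father's ABO genotype from i i × I^B i: 1/2 I^B i, 1/2 i i.
Crossing each possibility with the mother I^A I^B and summing P(type A): 1/2·1/4 + 1/2·1/2 = 3/8.

3/8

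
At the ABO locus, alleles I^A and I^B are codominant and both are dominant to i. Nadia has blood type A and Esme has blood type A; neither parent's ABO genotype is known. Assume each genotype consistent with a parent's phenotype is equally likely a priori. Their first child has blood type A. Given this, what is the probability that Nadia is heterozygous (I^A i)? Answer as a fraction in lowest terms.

Possible genotypes: Nadia ∈ {I^A I^A, I^A i}; Esme ∈ {I^A I^A, I^A i}.
Weight each parental genotype pair by prior × P(type-A child):
  I^A I^A × I^A I^A: posterior weight 4/15.
  I^A I^A × I^A i: posterior weight 4/15.
  I^A i × I^A I^A: posterior weight 4/15.
  I^A i × I^A i: posterior weight 1/5.
Sum the posterior weight over pairs where Nadia is I^A i: 7/15.

7/15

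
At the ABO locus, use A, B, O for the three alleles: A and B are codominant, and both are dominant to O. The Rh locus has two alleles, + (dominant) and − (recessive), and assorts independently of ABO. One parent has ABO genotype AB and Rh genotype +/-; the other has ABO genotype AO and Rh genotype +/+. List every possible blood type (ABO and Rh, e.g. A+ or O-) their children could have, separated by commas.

A+, B+, AB+

Gametes from AB × AO give offspring ABO genotypes AA, AB, AO, BO, i.e. phenotypes A, B, AB.
Rh cross +/- × +/+ → phenotypes Rh+.
Combining independently: A+, B+, AB+.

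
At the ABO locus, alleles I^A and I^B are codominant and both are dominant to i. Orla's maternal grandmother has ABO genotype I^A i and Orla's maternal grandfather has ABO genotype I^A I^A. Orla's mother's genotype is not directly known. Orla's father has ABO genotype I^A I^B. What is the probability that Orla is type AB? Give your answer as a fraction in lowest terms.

3/8

Orla's mother's ABO genotype from I^A i × I^A I^A: 1/2 I^A I^A, 1/2 I^A i.
Crossing each possibility with the father I^A I^B and summing P(type AB): 1/2·1/2 + 1/2·1/4 = 3/8.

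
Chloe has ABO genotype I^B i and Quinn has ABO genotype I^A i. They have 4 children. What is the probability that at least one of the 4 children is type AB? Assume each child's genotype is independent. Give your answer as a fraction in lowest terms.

ABO cross I^B i × I^A i → 1/4 O, 1/4 A, 1/4 B, 1/4 AB.
So P(type AB) = 1/4 per child.
P(none) = (3/4)^4 = 81/256; P(at least one) = 1 − 81/256 = 175/256.

175/256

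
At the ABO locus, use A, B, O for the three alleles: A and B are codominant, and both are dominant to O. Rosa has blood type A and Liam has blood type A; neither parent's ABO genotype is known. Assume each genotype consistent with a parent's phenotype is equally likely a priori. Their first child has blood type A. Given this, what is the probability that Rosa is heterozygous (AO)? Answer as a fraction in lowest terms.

7/15

Possible genotypes: Rosa ∈ {AA, AO}; Liam ∈ {AA, AO}.
Weight each parental genotype pair by prior × P(type-A child):
  AA × AA: posterior weight 4/15.
  AA × AO: posterior weight 4/15.
  AO × AA: posterior weight 4/15.
  AO × AO: posterior weight 1/5.
Sum the posterior weight over pairs where Rosa is AO: 7/15.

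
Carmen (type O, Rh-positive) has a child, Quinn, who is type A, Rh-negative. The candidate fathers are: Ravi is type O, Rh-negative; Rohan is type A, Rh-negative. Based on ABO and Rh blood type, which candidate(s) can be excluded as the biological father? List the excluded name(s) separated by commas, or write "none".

Ravi

A candidate is excluded only if no genotype consistent with his phenotype could produce a type A, Rh-negative child with a type O, Rh-positive mother.
Ravi (type O, Rh-): no genotype consistent with that phenotype can produce a type-A Rh- child with a type-O mother.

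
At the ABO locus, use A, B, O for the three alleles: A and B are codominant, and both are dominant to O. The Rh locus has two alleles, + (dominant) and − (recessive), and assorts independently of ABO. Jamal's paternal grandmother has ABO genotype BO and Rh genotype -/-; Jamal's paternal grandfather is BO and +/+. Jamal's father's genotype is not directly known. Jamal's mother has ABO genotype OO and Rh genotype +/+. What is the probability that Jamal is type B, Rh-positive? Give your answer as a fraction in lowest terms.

1/2

Jamal's father's ABO genotype from BO × BO: 1/4 BB, 1/2 BO, 1/4 OO.
Crossing each possibility with the mother OO and summing P(type B): 1/4·1 + 1/2·1/2 + 1/4·0 = 1/2.
Similarly for Rh via the father's Rh distribution: P(Rh+) = 1.
Independent loci: 1/2 × 1 = 1/2.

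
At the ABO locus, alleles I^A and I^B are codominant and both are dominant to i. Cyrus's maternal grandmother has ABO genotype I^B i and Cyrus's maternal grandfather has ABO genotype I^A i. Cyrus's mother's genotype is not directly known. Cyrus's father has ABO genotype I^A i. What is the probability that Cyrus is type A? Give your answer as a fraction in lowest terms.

1/2

Cyrus's mother's ABO genotype from I^B i × I^A i: 1/4 I^A I^B, 1/4 I^A i, 1/4 I^B i, 1/4 i i.
Crossing each possibility with the father I^A i and summing P(type A): 1/4·1/2 + 1/4·3/4 + 1/4·1/4 + 1/4·1/2 = 1/2.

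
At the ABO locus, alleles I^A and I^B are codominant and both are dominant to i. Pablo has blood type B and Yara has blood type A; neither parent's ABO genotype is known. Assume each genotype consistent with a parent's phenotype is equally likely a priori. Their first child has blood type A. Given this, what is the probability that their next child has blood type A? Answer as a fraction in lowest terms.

5/12

Possible genotypes: Pablo ∈ {I^B I^B, I^B i}; Yara ∈ {I^A I^A, I^A i}.
Weight each parental genotype pair by prior × P(type-A child):
  I^B i × I^A I^A: posterior weight 2/3; P(next child type A) = 1/2.
  I^B i × I^A i: posterior weight 1/3; P(next child type A) = 1/4.
Weighted sum = 5/12.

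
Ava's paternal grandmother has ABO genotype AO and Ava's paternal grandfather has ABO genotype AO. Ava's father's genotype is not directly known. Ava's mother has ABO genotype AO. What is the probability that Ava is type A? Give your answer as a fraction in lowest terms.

3/4

Ava's father's ABO genotype from AO × AO: 1/4 AA, 1/2 AO, 1/4 OO.
Crossing each possibility with the mother AO and summing P(type A): 1/4·1 + 1/2·3/4 + 1/4·1/2 = 3/4.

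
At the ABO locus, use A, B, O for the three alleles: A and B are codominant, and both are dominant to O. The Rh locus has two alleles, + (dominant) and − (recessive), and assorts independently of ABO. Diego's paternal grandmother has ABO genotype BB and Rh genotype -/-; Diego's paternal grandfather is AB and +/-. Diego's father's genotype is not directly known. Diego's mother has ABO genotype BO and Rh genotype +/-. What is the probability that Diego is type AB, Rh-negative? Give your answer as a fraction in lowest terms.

Diego's father's ABO genotype from BB × AB: 1/2 AB, 1/2 BB.
Crossing each possibility with the mother BO and summing P(type AB): 1/2·1/4 + 1/2·0 = 1/8.
Similarly for Rh via the father's Rh distribution: P(Rh-) = 3/8.
Independent loci: 1/8 × 3/8 = 3/64.

3/64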